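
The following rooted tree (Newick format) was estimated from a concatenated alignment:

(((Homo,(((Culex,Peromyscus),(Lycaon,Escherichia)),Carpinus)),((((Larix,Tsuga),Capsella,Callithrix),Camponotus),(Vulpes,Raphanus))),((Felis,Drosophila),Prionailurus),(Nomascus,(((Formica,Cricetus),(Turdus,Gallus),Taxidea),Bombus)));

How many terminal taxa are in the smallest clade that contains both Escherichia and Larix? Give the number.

The MRCA of Escherichia and Larix is the node subtending ((Homo,(((Culex,Peromyscus),(Lycaon,Escherichia)),Carpinus)),((((Larix,Tsuga),Capsella,Callithrix),Camponotus),(Vulpes,Raphanus))).
That clade contains 13 terminal taxa: Callithrix, Camponotus, Capsella, Carpinus, Culex, Escherichia, Homo, Larix, Lycaon, Peromyscus, Raphanus, Tsuga, Vulpes.

13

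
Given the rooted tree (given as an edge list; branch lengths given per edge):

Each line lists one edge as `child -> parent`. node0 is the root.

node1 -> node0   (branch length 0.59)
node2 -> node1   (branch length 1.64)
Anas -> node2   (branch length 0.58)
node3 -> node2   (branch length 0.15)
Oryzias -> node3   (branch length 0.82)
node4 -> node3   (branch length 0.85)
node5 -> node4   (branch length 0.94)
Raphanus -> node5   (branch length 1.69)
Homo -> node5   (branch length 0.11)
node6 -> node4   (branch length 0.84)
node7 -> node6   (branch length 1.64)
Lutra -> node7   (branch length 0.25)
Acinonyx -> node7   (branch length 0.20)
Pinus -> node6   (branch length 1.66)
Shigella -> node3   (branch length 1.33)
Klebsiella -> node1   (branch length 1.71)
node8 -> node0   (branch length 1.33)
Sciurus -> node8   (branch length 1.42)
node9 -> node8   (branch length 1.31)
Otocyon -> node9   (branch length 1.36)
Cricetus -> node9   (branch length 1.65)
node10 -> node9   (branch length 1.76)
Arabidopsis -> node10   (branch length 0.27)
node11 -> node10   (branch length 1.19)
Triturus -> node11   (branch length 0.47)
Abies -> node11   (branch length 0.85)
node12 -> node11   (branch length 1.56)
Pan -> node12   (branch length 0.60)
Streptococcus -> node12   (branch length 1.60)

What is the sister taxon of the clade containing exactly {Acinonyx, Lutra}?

The clade containing exactly {Acinonyx, Lutra} attaches to the tree at the node subtending ((Lutra,Acinonyx),Pinus).
The other lineage descending from that same node — the sister group — is the single tip Pinus.

Pinus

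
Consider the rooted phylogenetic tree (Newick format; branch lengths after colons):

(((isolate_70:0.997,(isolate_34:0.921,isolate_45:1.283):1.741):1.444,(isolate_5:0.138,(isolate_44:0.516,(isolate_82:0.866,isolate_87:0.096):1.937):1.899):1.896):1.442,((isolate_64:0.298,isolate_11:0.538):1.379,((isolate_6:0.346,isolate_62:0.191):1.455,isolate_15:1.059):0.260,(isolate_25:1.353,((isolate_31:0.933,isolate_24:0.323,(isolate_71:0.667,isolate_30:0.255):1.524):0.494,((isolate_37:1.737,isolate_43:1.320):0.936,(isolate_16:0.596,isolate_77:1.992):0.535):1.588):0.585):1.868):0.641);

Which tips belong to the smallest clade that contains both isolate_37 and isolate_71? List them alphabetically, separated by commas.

Tracing isolate_37: it sits inside (isolate_37,isolate_43).
Tracing isolate_71: it sits inside (isolate_71,isolate_30).
The smallest clade enclosing both is ((isolate_31,isolate_24,(isolate_71,isolate_30)),((isolate_37,isolate_43),(isolate_16,isolate_77))); the answer is its 8 terminal taxa in alphabetical order.

isolate_16, isolate_24, isolate_30, isolate_31, isolate_37, isolate_43, isolate_71, isolate_77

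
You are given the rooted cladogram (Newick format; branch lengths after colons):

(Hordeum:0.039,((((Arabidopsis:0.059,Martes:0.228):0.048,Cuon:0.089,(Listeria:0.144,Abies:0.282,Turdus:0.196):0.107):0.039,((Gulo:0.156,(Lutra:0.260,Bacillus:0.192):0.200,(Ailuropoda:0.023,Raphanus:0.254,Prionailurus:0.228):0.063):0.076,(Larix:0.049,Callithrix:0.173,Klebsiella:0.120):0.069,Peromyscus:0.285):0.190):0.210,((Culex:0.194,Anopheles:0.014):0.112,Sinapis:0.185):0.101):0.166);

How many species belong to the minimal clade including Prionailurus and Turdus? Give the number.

The MRCA of Prionailurus and Turdus is the node subtending (((Arabidopsis,Martes),Cuon,(Listeria,Abies,Turdus)),((Gulo,(Lutra,Bacillus),(Ailuropoda,Raphanus,Prionailurus)),(Larix,Callithrix,Klebsiella),Peromyscus)).
That clade contains 16 terminal taxa: Abies, Ailuropoda, Arabidopsis, Bacillus, Callithrix, Cuon, Gulo, Klebsiella, Larix, Listeria, Lutra, Martes, Peromyscus, Prionailurus, Raphanus, Turdus.

16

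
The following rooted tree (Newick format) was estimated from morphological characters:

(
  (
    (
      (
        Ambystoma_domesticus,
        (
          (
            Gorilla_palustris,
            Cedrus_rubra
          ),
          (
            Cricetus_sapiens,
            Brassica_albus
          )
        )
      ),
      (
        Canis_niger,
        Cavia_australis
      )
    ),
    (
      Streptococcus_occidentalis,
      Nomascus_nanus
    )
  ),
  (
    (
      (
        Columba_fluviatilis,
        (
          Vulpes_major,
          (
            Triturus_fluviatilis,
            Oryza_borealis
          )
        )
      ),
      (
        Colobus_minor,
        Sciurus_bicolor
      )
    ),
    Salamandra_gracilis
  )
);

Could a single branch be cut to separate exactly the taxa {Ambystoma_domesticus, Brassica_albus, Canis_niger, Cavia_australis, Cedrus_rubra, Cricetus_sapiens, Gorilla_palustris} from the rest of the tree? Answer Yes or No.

Yes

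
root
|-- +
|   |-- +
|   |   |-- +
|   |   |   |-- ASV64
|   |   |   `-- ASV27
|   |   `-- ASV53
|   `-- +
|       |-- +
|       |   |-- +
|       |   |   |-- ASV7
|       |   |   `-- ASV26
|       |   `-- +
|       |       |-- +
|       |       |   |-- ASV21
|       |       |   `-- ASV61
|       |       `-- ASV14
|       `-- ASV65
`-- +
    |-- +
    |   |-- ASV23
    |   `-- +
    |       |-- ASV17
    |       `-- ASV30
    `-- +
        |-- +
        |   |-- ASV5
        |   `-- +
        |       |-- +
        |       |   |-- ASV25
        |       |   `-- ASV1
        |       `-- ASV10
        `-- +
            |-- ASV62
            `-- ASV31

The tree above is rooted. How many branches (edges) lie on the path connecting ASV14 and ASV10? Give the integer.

10

The MRCA of ASV14 and ASV10 is the root of the tree.
From ASV14 up to that node: 5 branches. From ASV10 up to the same node: 5 branches. Total: 5 + 5 = 10.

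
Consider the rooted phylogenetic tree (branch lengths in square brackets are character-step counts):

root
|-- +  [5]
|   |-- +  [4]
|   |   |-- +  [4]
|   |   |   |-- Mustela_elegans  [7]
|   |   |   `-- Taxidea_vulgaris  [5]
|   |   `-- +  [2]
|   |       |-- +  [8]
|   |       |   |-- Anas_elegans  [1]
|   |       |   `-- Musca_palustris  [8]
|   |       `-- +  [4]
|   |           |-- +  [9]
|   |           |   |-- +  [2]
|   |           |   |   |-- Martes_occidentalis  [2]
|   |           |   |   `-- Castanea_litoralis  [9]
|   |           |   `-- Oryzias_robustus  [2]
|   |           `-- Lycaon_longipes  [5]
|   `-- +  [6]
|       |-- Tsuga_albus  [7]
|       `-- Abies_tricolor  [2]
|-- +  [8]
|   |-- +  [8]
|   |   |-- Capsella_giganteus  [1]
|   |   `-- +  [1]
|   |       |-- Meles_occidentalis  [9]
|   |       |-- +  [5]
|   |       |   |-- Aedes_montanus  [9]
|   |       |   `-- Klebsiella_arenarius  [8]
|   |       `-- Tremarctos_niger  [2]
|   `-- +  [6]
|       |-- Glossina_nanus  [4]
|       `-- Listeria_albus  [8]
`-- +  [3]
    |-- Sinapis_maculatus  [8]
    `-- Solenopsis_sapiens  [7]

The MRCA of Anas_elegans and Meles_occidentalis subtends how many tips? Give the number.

The MRCA of Anas_elegans and Meles_occidentalis is the root, so the clade is the entire tree.
That clade contains 19 terminal taxa: Abies_tricolor, Aedes_montanus, Anas_elegans, Capsella_giganteus, Castanea_litoralis, Glossina_nanus, Klebsiella_arenarius, Listeria_albus, Lycaon_longipes, Martes_occidentalis, Meles_occidentalis, Musca_palustris, Mustela_elegans, Oryzias_robustus, Sinapis_maculatus, Solenopsis_sapiens, Taxidea_vulgaris, Tremarctos_niger, Tsuga_albus.

19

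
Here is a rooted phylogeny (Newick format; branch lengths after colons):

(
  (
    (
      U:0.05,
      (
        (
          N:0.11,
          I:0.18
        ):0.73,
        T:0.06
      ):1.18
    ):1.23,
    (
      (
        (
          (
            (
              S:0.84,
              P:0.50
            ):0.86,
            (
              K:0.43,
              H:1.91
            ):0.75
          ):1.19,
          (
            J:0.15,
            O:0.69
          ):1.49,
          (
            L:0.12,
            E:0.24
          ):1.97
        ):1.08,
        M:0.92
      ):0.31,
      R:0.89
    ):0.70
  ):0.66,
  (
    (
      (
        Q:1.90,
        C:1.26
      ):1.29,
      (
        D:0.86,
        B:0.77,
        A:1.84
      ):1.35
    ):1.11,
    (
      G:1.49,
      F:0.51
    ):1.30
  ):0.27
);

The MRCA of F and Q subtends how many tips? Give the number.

7

The MRCA of F and Q is the node subtending (((Q,C),(D,B,A)),(G,F)).
That clade contains 7 terminal taxa: A, B, C, D, F, G, Q.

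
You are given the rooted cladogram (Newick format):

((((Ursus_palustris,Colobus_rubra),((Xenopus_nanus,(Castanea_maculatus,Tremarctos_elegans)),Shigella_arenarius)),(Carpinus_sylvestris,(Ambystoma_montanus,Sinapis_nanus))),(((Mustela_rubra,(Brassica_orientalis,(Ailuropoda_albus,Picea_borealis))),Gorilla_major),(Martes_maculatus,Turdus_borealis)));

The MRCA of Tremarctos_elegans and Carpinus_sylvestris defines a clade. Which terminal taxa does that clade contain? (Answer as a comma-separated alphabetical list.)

Ambystoma_montanus, Carpinus_sylvestris, Castanea_maculatus, Colobus_rubra, Shigella_arenarius, Sinapis_nanus, Tremarctos_elegans, Ursus_palustris, Xenopus_nanus

Tracing Tremarctos_elegans: it sits inside (Castanea_maculatus,Tremarctos_elegans).
Tracing Carpinus_sylvestris: it sits inside (Carpinus_sylvestris,(Ambystoma_montanus,Sinapis_nanus)).
The smallest clade enclosing both is (((Ursus_palustris,Colobus_rubra),((Xenopus_nanus,(Castanea_maculatus,Tremarctos_elegans)),Shigella_arenarius)),(Carpinus_sylvestris,(Ambystoma_montanus,Sinapis_nanus))); the answer is its 9 terminal taxa in alphabetical order.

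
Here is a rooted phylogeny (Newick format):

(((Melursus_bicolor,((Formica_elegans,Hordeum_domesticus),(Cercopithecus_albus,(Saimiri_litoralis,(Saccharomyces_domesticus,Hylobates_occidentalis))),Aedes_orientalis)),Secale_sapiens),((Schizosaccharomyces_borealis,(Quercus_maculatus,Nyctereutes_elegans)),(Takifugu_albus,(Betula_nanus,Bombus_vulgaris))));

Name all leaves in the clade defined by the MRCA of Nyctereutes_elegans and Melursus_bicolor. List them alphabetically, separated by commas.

Tracing Nyctereutes_elegans: it sits inside (Quercus_maculatus,Nyctereutes_elegans).
Tracing Melursus_bicolor: it sits inside (Melursus_bicolor,((Formica_elegans,Hordeum_domesticus),(Cercopithecus_albus,(Saimiri_litoralis,(Saccharomyces_domesticus,Hylobates_occidentalis))),Aedes_orientalis)).
The smallest clade enclosing both is the whole tree (their MRCA is the root), so the answer is all 15 tips in alphabetical order.

Aedes_orientalis, Betula_nanus, Bombus_vulgaris, Cercopithecus_albus, Formica_elegans, Hordeum_domesticus, Hylobates_occidentalis, Melursus_bicolor, Nyctereutes_elegans, Quercus_maculatus, Saccharomyces_domesticus, Saimiri_litoralis, Schizosaccharomyces_borealis, Secale_sapiens, Takifugu_albus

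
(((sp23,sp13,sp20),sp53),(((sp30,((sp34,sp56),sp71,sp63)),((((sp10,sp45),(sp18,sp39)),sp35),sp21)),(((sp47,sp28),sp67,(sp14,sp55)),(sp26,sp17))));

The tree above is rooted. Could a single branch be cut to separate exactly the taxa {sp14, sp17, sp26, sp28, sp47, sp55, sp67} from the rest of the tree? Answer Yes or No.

Yes

The most recent common ancestor of these taxa subtends (((sp47,sp28),sp67,(sp14,sp55)),(sp26,sp17)).
That clade has exactly 7 tips — every listed taxon and nothing else — so the group is monophyletic.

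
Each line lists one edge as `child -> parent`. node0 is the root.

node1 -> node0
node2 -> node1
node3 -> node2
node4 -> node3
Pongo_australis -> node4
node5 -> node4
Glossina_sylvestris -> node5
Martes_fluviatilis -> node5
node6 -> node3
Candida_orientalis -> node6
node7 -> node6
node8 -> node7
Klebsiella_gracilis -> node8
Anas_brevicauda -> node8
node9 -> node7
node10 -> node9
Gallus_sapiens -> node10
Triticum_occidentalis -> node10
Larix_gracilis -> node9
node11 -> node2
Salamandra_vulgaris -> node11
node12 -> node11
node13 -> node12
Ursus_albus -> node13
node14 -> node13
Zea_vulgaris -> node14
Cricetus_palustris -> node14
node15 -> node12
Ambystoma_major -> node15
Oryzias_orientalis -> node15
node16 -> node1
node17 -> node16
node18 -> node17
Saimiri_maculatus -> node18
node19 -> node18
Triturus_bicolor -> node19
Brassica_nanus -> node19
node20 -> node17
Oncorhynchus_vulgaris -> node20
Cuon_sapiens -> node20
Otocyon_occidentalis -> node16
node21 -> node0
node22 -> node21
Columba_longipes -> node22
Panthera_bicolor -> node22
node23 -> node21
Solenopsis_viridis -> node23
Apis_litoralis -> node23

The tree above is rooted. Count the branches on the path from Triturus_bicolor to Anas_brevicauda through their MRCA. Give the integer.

The MRCA of Triturus_bicolor and Anas_brevicauda is the node subtending ((((Pongo_australis,(Glossina_sylvestris,Martes_fluviatilis)),(Candida_orientalis,((Klebsiella_gracilis,Anas_brevicauda),((Gallus_sapiens,Triticum_occidentalis),Larix_gracilis)))),(Salamandra_vulgaris,((Ursus_albus,(Zea_vulgaris,Cricetus_palustris)),(Ambystoma_major,Oryzias_orientalis)))),(((Saimiri_maculatus,(Triturus_bicolor,Brassica_nanus)),(Oncorhynchus_vulgaris,Cuon_sapiens)),Otocyon_occidentalis)).
From Triturus_bicolor up to that node: 5 branches. From Anas_brevicauda up to the same node: 6 branches. Total: 5 + 6 = 11.

11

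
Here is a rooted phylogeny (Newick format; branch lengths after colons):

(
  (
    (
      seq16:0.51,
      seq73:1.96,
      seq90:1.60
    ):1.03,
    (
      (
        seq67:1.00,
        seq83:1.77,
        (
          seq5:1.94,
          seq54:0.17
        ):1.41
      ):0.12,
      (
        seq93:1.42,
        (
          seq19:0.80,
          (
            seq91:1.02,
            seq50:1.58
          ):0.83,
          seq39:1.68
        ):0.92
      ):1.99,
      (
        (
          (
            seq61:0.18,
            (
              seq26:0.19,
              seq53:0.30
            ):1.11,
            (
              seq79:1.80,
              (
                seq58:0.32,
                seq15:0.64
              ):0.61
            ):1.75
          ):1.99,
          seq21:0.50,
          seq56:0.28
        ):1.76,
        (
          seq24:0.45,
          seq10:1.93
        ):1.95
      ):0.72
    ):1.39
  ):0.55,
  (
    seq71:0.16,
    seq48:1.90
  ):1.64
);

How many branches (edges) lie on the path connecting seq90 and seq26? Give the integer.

8

The MRCA of seq90 and seq26 is the node subtending ((seq16,seq73,seq90),((seq67,seq83,(seq5,seq54)),(seq93,(seq19,(seq91,seq50),seq39)),(((seq61,(seq26,seq53),(seq79,(seq58,seq15))),seq21,seq56),(seq24,seq10)))).
From seq90 up to that node: 2 branches. From seq26 up to the same node: 6 branches. Total: 2 + 6 = 8.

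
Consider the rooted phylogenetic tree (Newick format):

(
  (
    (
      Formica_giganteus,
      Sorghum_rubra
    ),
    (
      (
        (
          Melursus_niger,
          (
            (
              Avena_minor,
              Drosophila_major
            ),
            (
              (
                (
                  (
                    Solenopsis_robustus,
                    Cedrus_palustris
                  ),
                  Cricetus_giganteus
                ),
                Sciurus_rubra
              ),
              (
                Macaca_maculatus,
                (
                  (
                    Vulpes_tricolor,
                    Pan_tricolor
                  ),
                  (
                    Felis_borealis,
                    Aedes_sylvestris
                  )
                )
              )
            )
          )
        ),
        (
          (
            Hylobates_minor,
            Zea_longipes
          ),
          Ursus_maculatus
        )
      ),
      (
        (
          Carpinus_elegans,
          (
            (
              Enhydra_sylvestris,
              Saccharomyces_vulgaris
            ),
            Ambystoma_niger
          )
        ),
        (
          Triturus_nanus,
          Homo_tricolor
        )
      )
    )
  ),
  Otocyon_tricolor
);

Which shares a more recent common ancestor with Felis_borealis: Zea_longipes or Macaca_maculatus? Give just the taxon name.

The MRCA of Felis_borealis and Macaca_maculatus subtends (Macaca_maculatus,((Vulpes_tricolor,Pan_tricolor),(Felis_borealis,Aedes_sylvestris))) (5 taxa).
The MRCA of Felis_borealis and Zea_longipes subtends ((Melursus_niger,((Avena_minor,Drosophila_major),((((Solenopsis_robustus,Cedrus_palustris),Cricetus_giganteus),Sciurus_rubra),(Macaca_maculatus,((Vulpes_tricolor,Pan_tricolor),(Felis_borealis,Aedes_sylvestris)))))),((Hylobates_minor,Zea_longipes),Ursus_maculatus)) (15 taxa).
The first is nested inside the second, so Felis_borealis shares a more recent common ancestor with Macaca_maculatus.

Macaca_maculatus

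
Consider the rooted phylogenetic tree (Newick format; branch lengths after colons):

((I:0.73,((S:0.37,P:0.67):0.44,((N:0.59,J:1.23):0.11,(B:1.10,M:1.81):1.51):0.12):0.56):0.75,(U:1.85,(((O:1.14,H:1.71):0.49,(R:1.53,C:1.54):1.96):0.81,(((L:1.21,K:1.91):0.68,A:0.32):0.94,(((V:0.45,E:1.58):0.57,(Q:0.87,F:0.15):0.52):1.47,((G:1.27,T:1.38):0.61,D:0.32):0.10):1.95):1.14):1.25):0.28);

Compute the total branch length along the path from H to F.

8.24

The path runs H → … → MRCA → … → F; the MRCA is the node subtending (((O,H),(R,C)),(((L,K),A),(((V,E),(Q,F)),((G,T),D)))).
Branch lengths along that path: 1.71 + 0.49 + 0.81 + 1.14 + 1.95 + 1.47 + 0.52 + 0.15 = 8.24.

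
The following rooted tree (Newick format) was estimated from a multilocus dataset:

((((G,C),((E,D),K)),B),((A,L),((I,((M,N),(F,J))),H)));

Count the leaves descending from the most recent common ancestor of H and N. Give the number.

The MRCA of H and N is the node subtending ((I,((M,N),(F,J))),H).
That clade contains 6 terminal taxa: F, H, I, J, M, N.

6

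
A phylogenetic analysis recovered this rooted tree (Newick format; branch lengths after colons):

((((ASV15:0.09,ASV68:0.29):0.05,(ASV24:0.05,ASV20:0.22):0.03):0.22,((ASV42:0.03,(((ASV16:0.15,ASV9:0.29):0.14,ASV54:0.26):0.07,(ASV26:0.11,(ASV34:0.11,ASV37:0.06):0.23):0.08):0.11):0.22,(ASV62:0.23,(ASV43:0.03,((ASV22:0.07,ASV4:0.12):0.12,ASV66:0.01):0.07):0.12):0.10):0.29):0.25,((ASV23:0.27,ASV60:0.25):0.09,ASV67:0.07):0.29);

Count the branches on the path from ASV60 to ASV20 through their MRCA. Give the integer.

7

The MRCA of ASV60 and ASV20 is the root of the tree.
From ASV60 up to that node: 3 branches. From ASV20 up to the same node: 4 branches. Total: 3 + 4 = 7.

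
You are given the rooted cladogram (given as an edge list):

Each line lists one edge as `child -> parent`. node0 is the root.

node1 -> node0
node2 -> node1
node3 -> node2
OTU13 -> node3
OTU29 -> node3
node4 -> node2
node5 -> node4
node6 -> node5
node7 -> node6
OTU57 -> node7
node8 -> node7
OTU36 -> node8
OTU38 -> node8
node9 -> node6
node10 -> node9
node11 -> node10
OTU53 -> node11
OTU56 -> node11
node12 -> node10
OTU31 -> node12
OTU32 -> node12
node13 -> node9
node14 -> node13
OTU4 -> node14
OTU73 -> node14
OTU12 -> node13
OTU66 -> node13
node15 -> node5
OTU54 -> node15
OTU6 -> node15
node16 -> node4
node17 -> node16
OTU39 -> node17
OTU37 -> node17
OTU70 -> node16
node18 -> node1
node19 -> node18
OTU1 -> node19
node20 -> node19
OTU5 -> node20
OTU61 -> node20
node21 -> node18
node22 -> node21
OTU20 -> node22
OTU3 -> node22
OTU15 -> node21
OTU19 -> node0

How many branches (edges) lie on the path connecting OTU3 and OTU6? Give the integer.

The MRCA of OTU3 and OTU6 is the node subtending (((OTU13,OTU29),((((OTU57,(OTU36,OTU38)),(((OTU53,OTU56),(OTU31,OTU32)),((OTU4,OTU73),OTU12,OTU66))),(OTU54,OTU6)),((OTU39,OTU37),OTU70))),((OTU1,(OTU5,OTU61)),((OTU20,OTU3),OTU15))).
From OTU3 up to that node: 4 branches. From OTU6 up to the same node: 5 branches. Total: 4 + 5 = 9.

9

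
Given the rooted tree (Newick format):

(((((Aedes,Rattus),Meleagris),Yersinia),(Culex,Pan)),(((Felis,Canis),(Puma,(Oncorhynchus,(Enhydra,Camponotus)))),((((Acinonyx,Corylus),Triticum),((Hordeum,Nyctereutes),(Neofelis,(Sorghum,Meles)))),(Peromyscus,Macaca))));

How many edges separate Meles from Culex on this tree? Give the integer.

The MRCA of Meles and Culex is the root of the tree.
From Meles up to that node: 7 branches. From Culex up to the same node: 3 branches. Total: 7 + 3 = 10.

10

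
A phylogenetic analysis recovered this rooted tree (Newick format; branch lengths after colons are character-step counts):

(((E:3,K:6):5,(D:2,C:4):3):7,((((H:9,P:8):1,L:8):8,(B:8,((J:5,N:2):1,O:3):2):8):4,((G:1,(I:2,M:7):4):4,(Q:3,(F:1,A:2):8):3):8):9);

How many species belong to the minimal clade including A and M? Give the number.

The MRCA of A and M is the node subtending ((G,(I,M)),(Q,(F,A))).
That clade contains 6 terminal taxa: A, F, G, I, M, Q.

6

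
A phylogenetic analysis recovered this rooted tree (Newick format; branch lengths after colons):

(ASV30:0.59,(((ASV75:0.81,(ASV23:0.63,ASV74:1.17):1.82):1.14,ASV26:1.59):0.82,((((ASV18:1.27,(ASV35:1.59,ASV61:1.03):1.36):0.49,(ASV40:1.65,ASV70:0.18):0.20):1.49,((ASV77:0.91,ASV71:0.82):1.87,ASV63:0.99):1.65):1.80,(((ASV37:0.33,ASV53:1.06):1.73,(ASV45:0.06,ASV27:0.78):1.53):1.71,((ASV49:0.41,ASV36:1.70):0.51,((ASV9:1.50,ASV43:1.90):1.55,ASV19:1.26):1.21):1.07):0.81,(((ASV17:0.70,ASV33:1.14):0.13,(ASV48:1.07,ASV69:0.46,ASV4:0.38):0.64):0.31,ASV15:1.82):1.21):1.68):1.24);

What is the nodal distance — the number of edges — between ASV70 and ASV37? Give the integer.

The MRCA of ASV70 and ASV37 is the node subtending ((((ASV18,(ASV35,ASV61)),(ASV40,ASV70)),((ASV77,ASV71),ASV63)),(((ASV37,ASV53),(ASV45,ASV27)),((ASV49,ASV36),((ASV9,ASV43),ASV19))),(((ASV17,ASV33),(ASV48,ASV69,ASV4)),ASV15)).
From ASV70 up to that node: 4 branches. From ASV37 up to the same node: 4 branches. Total: 4 + 4 = 8.

8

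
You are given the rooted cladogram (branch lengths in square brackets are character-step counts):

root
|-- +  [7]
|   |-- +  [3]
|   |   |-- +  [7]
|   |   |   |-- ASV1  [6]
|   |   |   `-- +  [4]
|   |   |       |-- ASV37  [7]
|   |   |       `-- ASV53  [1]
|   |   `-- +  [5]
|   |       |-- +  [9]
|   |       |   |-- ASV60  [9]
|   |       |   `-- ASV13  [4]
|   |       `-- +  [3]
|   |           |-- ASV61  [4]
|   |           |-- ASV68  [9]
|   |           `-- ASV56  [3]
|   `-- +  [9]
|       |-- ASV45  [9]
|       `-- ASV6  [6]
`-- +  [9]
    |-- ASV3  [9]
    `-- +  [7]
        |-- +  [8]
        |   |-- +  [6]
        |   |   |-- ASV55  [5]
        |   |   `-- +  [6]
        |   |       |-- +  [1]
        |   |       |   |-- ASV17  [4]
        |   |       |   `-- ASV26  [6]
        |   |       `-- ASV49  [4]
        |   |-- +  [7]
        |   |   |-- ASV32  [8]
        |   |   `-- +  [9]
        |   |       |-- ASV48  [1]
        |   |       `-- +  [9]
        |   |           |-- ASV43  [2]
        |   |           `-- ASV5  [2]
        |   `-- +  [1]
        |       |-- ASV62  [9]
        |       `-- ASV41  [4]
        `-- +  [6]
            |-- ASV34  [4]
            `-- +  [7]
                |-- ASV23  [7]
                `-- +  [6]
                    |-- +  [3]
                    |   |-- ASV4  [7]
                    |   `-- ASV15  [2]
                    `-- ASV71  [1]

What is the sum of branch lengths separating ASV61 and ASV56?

7

The path runs ASV61 → … → MRCA → … → ASV56; the MRCA is the node subtending (ASV61,ASV68,ASV56).
Branch lengths along that path: 4 + 3 = 7.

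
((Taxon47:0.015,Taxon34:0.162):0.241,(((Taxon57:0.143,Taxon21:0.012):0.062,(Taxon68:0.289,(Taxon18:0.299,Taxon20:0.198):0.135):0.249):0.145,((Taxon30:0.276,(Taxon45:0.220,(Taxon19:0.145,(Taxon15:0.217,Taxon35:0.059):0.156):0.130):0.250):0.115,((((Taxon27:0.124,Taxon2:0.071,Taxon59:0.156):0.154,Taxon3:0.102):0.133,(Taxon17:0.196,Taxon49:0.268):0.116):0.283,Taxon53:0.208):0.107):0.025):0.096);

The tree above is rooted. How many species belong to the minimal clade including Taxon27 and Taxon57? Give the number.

17

The MRCA of Taxon27 and Taxon57 is the node subtending (((Taxon57,Taxon21),(Taxon68,(Taxon18,Taxon20))),((Taxon30,(Taxon45,(Taxon19,(Taxon15,Taxon35)))),((((Taxon27,Taxon2,Taxon59),Taxon3),(Taxon17,Taxon49)),Taxon53))).
That clade contains 17 terminal taxa: Taxon15, Taxon17, Taxon18, Taxon19, Taxon2, Taxon20, Taxon21, Taxon27, Taxon3, Taxon30, Taxon35, Taxon45, Taxon49, Taxon53, Taxon57, Taxon59, Taxon68.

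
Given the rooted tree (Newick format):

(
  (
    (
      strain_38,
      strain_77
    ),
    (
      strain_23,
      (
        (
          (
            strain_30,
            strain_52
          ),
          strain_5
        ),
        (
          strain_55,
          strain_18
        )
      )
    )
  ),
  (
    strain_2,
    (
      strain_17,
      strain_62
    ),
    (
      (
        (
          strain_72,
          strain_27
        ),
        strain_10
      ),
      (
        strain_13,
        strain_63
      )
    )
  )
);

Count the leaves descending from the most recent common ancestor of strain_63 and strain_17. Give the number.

8

The MRCA of strain_63 and strain_17 is the node subtending (strain_2,(strain_17,strain_62),(((strain_72,strain_27),strain_10),(strain_13,strain_63))).
That clade contains 8 terminal taxa: strain_10, strain_13, strain_17, strain_2, strain_27, strain_62, strain_63, strain_72.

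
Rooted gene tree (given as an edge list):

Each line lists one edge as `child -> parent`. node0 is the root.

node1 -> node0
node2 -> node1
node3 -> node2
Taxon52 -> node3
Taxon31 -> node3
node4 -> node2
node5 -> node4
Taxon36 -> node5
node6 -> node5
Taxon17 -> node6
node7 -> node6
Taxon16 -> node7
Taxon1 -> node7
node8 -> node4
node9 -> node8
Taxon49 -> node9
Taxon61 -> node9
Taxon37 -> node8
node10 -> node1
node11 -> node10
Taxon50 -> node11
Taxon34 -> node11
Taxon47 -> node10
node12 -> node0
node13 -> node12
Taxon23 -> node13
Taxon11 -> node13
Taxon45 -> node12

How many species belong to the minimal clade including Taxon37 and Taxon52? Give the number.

The MRCA of Taxon37 and Taxon52 is the node subtending ((Taxon52,Taxon31),((Taxon36,(Taxon17,(Taxon16,Taxon1))),((Taxon49,Taxon61),Taxon37))).
That clade contains 9 terminal taxa: Taxon1, Taxon16, Taxon17, Taxon31, Taxon36, Taxon37, Taxon49, Taxon52, Taxon61.

9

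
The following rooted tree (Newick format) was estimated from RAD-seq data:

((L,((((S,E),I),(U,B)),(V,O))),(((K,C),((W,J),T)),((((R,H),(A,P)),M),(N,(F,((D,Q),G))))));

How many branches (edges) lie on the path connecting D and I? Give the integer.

12

The MRCA of D and I is the root of the tree.
From D up to that node: 7 branches. From I up to the same node: 5 branches. Total: 7 + 5 = 12.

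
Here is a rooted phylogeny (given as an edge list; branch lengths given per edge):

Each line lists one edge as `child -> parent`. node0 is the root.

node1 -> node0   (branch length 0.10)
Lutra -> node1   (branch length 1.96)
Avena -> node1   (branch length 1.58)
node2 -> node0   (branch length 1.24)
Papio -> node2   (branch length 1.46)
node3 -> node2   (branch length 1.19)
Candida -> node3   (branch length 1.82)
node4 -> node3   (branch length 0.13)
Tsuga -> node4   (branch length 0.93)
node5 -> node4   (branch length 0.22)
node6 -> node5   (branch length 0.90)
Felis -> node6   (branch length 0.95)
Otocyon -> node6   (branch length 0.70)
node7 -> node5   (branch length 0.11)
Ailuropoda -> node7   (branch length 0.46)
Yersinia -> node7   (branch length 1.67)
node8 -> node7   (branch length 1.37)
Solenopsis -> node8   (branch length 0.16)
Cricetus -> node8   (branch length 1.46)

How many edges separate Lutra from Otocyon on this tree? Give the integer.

The MRCA of Lutra and Otocyon is the root of the tree.
From Lutra up to that node: 2 branches. From Otocyon up to the same node: 6 branches. Total: 2 + 6 = 8.

8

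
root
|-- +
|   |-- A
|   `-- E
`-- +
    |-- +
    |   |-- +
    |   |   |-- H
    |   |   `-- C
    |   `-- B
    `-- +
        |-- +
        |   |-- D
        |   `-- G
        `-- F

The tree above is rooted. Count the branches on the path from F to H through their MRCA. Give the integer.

The MRCA of F and H is the node subtending (((H,C),B),((D,G),F)).
From F up to that node: 2 branches. From H up to the same node: 3 branches. Total: 2 + 3 = 5.

5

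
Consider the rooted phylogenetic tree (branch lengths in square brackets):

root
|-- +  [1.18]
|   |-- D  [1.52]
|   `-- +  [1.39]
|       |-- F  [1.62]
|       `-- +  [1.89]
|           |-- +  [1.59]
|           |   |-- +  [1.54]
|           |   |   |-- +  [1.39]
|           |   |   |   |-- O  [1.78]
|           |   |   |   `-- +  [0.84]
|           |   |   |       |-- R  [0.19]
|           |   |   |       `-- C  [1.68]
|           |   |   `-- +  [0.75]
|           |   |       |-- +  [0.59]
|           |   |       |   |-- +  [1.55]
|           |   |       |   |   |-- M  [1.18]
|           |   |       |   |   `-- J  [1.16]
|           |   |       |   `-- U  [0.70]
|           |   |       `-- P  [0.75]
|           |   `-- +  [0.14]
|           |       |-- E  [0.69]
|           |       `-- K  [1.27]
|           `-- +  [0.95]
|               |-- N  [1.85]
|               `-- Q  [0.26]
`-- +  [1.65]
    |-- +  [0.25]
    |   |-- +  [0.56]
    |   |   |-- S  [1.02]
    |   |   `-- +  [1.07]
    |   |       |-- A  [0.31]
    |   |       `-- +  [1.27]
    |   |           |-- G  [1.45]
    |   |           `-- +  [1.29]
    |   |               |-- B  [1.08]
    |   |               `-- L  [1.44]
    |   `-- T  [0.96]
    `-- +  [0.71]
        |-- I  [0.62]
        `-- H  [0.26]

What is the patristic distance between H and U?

The path runs H → … → MRCA → … → U; the MRCA is the root of the tree.
Branch lengths along that path: 0.26 + 0.71 + 1.65 + 1.18 + 1.39 + 1.89 + 1.59 + 1.54 + 0.75 + 0.59 + 0.70 = 12.25.

12.25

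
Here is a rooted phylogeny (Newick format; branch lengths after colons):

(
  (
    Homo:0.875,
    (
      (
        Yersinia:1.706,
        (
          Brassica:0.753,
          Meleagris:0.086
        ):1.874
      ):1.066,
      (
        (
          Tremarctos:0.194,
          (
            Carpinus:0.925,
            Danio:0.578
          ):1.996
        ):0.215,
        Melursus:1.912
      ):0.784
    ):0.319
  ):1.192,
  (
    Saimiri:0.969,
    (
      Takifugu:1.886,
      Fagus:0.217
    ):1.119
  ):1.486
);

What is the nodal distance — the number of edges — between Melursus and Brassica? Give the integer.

5

The MRCA of Melursus and Brassica is the node subtending ((Yersinia,(Brassica,Meleagris)),((Tremarctos,(Carpinus,Danio)),Melursus)).
From Melursus up to that node: 2 branches. From Brassica up to the same node: 3 branches. Total: 2 + 3 = 5.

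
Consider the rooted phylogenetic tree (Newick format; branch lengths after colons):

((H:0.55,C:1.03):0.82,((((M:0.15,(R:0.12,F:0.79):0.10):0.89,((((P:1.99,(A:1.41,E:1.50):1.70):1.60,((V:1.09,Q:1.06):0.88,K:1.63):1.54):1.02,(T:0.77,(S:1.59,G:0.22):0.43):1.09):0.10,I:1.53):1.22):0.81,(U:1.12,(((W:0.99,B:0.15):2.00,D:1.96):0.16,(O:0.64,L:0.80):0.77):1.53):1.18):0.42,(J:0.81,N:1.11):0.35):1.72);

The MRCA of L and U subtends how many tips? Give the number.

The MRCA of L and U is the node subtending (U,(((W,B),D),(O,L))).
That clade contains 6 terminal taxa: B, D, L, O, U, W.

6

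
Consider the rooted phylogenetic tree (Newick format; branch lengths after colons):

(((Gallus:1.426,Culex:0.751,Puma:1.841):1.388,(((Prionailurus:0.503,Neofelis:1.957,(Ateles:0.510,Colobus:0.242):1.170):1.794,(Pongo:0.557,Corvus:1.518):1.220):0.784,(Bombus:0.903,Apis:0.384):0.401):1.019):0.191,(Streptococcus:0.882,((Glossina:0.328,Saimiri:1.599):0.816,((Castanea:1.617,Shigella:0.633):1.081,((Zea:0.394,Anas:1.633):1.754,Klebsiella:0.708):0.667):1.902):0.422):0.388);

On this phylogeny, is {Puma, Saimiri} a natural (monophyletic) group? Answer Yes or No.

No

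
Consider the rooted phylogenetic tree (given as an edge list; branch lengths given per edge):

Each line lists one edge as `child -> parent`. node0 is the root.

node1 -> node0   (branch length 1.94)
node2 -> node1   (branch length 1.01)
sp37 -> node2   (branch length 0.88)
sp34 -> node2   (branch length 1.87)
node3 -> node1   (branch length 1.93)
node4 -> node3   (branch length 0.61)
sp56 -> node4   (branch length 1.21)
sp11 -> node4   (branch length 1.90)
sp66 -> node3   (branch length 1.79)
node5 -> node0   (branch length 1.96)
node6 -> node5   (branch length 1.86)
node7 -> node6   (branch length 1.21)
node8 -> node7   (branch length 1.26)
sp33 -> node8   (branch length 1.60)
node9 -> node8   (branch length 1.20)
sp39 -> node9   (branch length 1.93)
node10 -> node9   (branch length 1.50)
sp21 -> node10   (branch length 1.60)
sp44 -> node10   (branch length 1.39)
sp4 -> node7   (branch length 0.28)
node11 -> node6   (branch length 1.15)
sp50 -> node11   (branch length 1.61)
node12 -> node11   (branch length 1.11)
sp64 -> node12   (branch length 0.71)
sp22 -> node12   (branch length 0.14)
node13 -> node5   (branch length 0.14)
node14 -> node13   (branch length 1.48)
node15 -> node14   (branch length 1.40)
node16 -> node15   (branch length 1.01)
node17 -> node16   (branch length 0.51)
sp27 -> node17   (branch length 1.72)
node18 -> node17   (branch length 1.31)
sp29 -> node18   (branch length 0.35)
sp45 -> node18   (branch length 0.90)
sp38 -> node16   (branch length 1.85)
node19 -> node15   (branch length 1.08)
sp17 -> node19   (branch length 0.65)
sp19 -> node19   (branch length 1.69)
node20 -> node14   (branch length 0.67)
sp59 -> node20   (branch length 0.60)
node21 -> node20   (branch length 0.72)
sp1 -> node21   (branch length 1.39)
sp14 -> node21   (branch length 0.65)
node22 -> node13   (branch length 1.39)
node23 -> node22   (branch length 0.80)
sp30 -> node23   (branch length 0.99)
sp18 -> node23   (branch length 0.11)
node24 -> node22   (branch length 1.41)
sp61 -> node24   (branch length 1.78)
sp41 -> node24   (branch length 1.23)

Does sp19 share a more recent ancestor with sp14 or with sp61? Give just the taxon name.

The MRCA of sp19 and sp14 subtends ((((sp27,(sp29,sp45)),sp38),(sp17,sp19)),(sp59,(sp1,sp14))) (9 taxa).
The MRCA of sp19 and sp61 subtends (((((sp27,(sp29,sp45)),sp38),(sp17,sp19)),(sp59,(sp1,sp14))),((sp30,sp18),(sp61,sp41))) (13 taxa).
The first is nested inside the second, so sp19 shares a more recent common ancestor with sp14.

sp14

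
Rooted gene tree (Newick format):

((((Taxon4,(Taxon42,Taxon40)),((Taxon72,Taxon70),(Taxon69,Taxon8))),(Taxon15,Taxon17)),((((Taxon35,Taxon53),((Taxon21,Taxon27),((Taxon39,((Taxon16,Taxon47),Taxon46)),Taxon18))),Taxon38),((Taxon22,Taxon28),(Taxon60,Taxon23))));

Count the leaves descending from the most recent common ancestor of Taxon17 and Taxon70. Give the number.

The MRCA of Taxon17 and Taxon70 is the node subtending (((Taxon4,(Taxon42,Taxon40)),((Taxon72,Taxon70),(Taxon69,Taxon8))),(Taxon15,Taxon17)).
That clade contains 9 terminal taxa: Taxon15, Taxon17, Taxon4, Taxon40, Taxon42, Taxon69, Taxon70, Taxon72, Taxon8.

9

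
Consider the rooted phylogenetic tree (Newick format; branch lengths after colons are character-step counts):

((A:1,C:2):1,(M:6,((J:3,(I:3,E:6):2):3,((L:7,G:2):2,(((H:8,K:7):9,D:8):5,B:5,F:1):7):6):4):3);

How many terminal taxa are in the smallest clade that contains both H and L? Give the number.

7

The MRCA of H and L is the node subtending ((L,G),(((H,K),D),B,F)).
That clade contains 7 terminal taxa: B, D, F, G, H, K, L.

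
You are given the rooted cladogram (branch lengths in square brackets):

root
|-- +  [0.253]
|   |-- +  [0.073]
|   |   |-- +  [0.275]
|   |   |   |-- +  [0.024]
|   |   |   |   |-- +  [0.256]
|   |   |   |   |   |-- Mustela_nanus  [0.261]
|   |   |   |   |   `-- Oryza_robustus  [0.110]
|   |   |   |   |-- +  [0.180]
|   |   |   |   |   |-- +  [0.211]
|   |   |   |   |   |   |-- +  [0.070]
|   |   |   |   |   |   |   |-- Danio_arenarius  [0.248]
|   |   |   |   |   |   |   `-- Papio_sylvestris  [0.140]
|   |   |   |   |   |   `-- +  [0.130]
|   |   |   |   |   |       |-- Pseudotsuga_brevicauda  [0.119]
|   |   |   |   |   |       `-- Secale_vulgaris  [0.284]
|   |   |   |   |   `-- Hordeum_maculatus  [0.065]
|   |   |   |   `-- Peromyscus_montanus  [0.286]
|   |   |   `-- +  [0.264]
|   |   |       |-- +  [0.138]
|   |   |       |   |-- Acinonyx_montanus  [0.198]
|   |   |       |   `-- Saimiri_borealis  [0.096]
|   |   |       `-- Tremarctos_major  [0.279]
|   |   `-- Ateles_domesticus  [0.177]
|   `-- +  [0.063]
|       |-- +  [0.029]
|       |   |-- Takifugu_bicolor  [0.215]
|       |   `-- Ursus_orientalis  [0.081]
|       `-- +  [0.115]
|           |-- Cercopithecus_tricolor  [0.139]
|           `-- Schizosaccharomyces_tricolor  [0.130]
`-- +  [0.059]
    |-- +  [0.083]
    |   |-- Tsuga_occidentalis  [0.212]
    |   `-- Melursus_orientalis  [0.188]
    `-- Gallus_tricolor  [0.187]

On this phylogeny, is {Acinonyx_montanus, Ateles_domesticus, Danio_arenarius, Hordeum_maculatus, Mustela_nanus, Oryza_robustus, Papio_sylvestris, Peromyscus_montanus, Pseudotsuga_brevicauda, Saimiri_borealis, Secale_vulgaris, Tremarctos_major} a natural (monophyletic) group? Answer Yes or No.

Yes

The most recent common ancestor of these taxa subtends ((((Mustela_nanus,Oryza_robustus),(((Danio_arenarius,Papio_sylvestris),(Pseudotsuga_brevicauda,Secale_vulgaris)),Hordeum_maculatus),Peromyscus_montanus),((Acinonyx_montanus,Saimiri_borealis),Tremarctos_major)),Ateles_domesticus).
That clade has exactly 12 tips — every listed taxon and nothing else — so the group is monophyletic.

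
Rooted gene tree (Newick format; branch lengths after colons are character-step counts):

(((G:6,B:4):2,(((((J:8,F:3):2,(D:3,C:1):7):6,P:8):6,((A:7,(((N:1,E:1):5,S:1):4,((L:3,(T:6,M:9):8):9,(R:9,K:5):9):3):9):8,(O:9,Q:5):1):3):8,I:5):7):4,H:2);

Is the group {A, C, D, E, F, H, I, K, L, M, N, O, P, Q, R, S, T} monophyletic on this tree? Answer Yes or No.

The MRCA of the listed taxa is the root, so the smallest clade containing them is the whole tree.
That clade also contains B, G, J, which are not in the proposed group, so the group is not monophyletic.

No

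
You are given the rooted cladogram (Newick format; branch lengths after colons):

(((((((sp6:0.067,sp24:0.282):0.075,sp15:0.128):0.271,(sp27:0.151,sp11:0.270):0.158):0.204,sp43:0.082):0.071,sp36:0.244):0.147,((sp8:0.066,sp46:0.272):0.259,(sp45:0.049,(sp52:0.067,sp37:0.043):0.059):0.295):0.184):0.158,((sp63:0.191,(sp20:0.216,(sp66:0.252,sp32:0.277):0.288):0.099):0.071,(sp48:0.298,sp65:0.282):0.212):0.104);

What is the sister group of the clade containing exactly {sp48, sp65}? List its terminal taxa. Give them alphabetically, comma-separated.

The clade containing exactly {sp48, sp65} attaches to the tree at the node subtending ((sp63,(sp20,(sp66,sp32))),(sp48,sp65)).
The other lineage descending from that same node — the sister group — is (sp63,(sp20,(sp66,sp32))); its 4 tips in alphabetical order are the answer.

sp20, sp32, sp63, sp66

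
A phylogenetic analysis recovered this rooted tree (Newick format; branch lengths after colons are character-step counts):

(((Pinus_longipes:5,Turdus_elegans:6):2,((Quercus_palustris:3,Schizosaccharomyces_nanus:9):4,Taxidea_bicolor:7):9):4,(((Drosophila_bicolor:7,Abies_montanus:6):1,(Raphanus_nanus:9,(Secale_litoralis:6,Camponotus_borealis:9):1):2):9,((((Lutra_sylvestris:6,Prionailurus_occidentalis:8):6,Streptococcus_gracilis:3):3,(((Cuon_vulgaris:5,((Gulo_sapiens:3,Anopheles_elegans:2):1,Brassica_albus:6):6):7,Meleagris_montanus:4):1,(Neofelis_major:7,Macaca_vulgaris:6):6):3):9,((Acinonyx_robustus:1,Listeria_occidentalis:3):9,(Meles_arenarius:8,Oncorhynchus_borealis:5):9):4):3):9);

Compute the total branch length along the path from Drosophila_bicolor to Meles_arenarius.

The path runs Drosophila_bicolor → … → MRCA → … → Meles_arenarius; the MRCA is the node subtending (((Drosophila_bicolor,Abies_montanus),(Raphanus_nanus,(Secale_litoralis,Camponotus_borealis))),((((Lutra_sylvestris,Prionailurus_occidentalis),Streptococcus_gracilis),(((Cuon_vulgaris,((Gulo_sapiens,Anopheles_elegans),Brassica_albus)),Meleagris_montanus),(Neofelis_major,Macaca_vulgaris))),((Acinonyx_robustus,Listeria_occidentalis),(Meles_arenarius,Oncorhynchus_borealis)))).
Branch lengths along that path: 7 + 1 + 9 + 3 + 4 + 9 + 8 = 41.

41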